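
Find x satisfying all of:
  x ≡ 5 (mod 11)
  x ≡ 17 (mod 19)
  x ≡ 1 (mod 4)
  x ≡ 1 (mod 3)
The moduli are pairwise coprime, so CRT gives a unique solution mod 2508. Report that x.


Product of moduli M = 11 · 19 · 4 · 3 = 2508.
Merge one congruence at a time:
  Start: x ≡ 5 (mod 11).
  Combine with x ≡ 17 (mod 19); new modulus lcm = 209.
    Write x = 5 + 11·t and substitute into x ≡ 17 (mod 19): 11·t ≡ 17 − 5 = 12 (mod 19).
    The inverse of 11 mod 19 is 7 (since 11·7 = 77 = 4·19 + 1), so t ≡ 7·12 = 84 ≡ 8 (mod 19).
    Then x = 5 + 11·8 = 93, valid modulo lcm(11, 19) = 209: x ≡ 93 (mod 209).
  Combine with x ≡ 1 (mod 4); new modulus lcm = 836.
    Write x = 93 + 209·t and substitute into x ≡ 1 (mod 4): 209·t ≡ 1 − 93 = -92 (mod 4).
    Reduce coefficients mod 4: 1·t ≡ 0 (mod 4).
    So t ≡ 0 (mod 4).
    Then x = 93 + 209·0 = 93, valid modulo lcm(209, 4) = 836: x ≡ 93 (mod 836).
  Combine with x ≡ 1 (mod 3); new modulus lcm = 2508.
    Write x = 93 + 836·t and substitute into x ≡ 1 (mod 3): 836·t ≡ 1 − 93 = -92 (mod 3).
    Reduce coefficients mod 3: 2·t ≡ 1 (mod 3).
    The inverse of 2 mod 3 is 2 (since 2·2 = 4 = 1·3 + 1), so t ≡ 2·1 = 2 ≡ 2 (mod 3).
    Then x = 93 + 836·2 = 1765, valid modulo lcm(836, 3) = 2508: x ≡ 1765 (mod 2508).
Verify against each original: 1765 mod 11 = 5, 1765 mod 19 = 17, 1765 mod 4 = 1, 1765 mod 3 = 1.

x ≡ 1765 (mod 2508).


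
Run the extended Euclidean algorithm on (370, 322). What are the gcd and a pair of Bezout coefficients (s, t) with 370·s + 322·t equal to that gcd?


Euclidean algorithm on (370, 322) — divide until remainder is 0:
  370 = 1 · 322 + 48
  322 = 6 · 48 + 34
  48 = 1 · 34 + 14
  34 = 2 · 14 + 6
  14 = 2 · 6 + 2
  6 = 3 · 2 + 0
gcd(370, 322) = 2.
Track Bezout coefficients alongside the remainders: start with r₀ = 370 = a·1 + b·0 (s = 1, t = 0) and r₁ = 322 = a·0 + b·1 (s = 0, t = 1); each new remainder r_{k+1} = r_{k-1} − q_k·r_k inherits s_{k+1} = s_{k-1} − q_k·s_k, t_{k+1} = t_{k-1} − q_k·t_k, so r_k = a·s_k + b·t_k at every step:
  q = 1: r = 48, s = 1 − 1·0 = 1, t = 0 − 1·1 = -1  (check: 370·1 + 322·(-1) = 48)
  q = 6: r = 34, s = 0 − 6·1 = -6, t = 1 − 6·(-1) = 7  (check: 370·(-6) + 322·7 = 34)
  q = 1: r = 14, s = 1 − 1·(-6) = 7, t = -1 − 1·7 = -8  (check: 370·7 + 322·(-8) = 14)
  q = 2: r = 6, s = -6 − 2·7 = -20, t = 7 − 2·(-8) = 23  (check: 370·(-20) + 322·23 = 6)
  q = 2: r = 2, s = 7 − 2·(-20) = 47, t = -8 − 2·23 = -54  (check: 370·47 + 322·(-54) = 2)
The row with r = 2 (the gcd) gives the Bezout coefficients s = 47, t = -54.
Result: 370 · (47) + 322 · (-54) = 2.

gcd(370, 322) = 2; s = 47, t = -54 (check: 370·47 + 322·(-54) = 2).


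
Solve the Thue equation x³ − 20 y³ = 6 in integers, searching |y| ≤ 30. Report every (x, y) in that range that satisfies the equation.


The equation is x³ - 20y³ = 6. For fixed y, x³ = 20·y³ + 6, so a solution requires the RHS to be a perfect cube.
Strategy: iterate y from -30 to 30, compute RHS = 20·y³ + 6, and check whether it is a (positive or negative) perfect cube.
Check small values of y:
  y = 0: RHS = 6 is not a perfect cube.
  y = 1: RHS = 26 is not a perfect cube.
  y = -1: RHS = -14 is not a perfect cube.
  y = 2: RHS = 166 is not a perfect cube.
  y = -2: RHS = -154 is not a perfect cube.
  y = 3: RHS = 546 is not a perfect cube.
  y = -3: RHS = -534 is not a perfect cube.
Continuing the search up to |y| = 30 finds no solutions either.
No (x, y) in the scanned range satisfies the equation.

No integer solutions with |y| ≤ 30.


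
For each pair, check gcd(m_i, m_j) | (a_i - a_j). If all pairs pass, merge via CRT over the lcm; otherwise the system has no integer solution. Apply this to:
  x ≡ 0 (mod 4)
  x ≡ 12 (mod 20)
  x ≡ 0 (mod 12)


Moduli 4, 20, 12 are not pairwise coprime, so CRT works modulo lcm(m_i) when all pairwise compatibility conditions hold.
Pairwise compatibility: gcd(m_i, m_j) must divide a_i - a_j for every pair.
Merge one congruence at a time:
  Start: x ≡ 0 (mod 4).
  Combine with x ≡ 12 (mod 20): gcd(4, 20) = 4; 12 - 0 = 12, which IS divisible by 4, so compatible.
    Write x = 0 + 4·t and substitute into x ≡ 12 (mod 20): 4·t ≡ 12 − 0 = 12 (mod 20).
    Divide the congruence (and modulus) by g = 4: 1·t ≡ 3 (mod 5).
    So t ≡ 3 (mod 5).
    Then x = 0 + 4·3 = 12, valid modulo lcm(4, 20) = 20: x ≡ 12 (mod 20).
  Combine with x ≡ 0 (mod 12): gcd(20, 12) = 4; 0 - 12 = -12, which IS divisible by 4, so compatible.
    Write x = 12 + 20·t and substitute into x ≡ 0 (mod 12): 20·t ≡ 0 − 12 = -12 (mod 12).
    Divide the congruence (and modulus) by g = 4: 5·t ≡ -3 (mod 3).
    Reduce coefficients mod 3: 2·t ≡ 0 (mod 3).
    The inverse of 2 mod 3 is 2 (since 2·2 = 4 = 1·3 + 1), so t ≡ 2·0 = 0 ≡ 0 (mod 3).
    Then x = 12 + 20·0 = 12, valid modulo lcm(20, 12) = 60: x ≡ 12 (mod 60).
Verify: 12 mod 4 = 0, 12 mod 20 = 12, 12 mod 12 = 0.

x ≡ 12 (mod 60).


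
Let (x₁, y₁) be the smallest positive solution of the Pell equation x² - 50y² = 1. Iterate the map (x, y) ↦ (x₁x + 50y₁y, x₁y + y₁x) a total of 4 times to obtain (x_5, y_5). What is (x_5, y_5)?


Step 1: Find the fundamental solution (x₁, y₁) of x² - 50y² = 1.
  Expand √50 as a continued fraction. a₀ = ⌊√50⌋ = 7; iterate m_{k+1} = d_k·a_k − m_k, d_{k+1} = (50 − m_{k+1}²)/d_k, a_{k+1} = ⌊(a₀ + m_{k+1})/d_{k+1}⌋ (starting m₀ = 0, d₀ = 1), with convergents p_k = a_k·p_{k-1} + p_{k-2}, q_k = a_k·q_{k-1} + q_{k-2} (p₋₁ = 1, q₋₁ = 0):
  k = 0: a₀ = 7; p₀/q₀ = 7/1; p₀² − 50·q₀² = 49 − 50 = -1.
  k = 1: m = 7, d = 1, a = ⌊(7 + 7)/1⌋ = 14; p/q = (14·7 + 1)/(14·1 + 0) = 99/14; p² − 50·q² = 9801 − 9800 = 1.
  The first convergent with p² − 50·q² = 1 gives the fundamental solution (x₁, y₁) = (99, 14).
Step 2: Apply the recurrence (x_{n+1}, y_{n+1}) = (x₁x_n + 50y₁y_n, x₁y_n + y₁x_n) repeatedly.
  From (x_1, y_1) = (99, 14): x_2 = 99·99 + 50·14·14 = 19601; y_2 = 99·14 + 14·99 = 2772.
  From (x_2, y_2) = (19601, 2772): x_3 = 99·19601 + 50·14·2772 = 3880899; y_3 = 99·2772 + 14·19601 = 548842.
  From (x_3, y_3) = (3880899, 548842): x_4 = 99·3880899 + 50·14·548842 = 768398401; y_4 = 99·548842 + 14·3880899 = 108667944.
  From (x_4, y_4) = (768398401, 108667944): x_5 = 99·768398401 + 50·14·108667944 = 152139002499; y_5 = 99·108667944 + 14·768398401 = 21515704070.
Step 3: Verify x_5² - 50·y_5² = 23146276081390728245001 - 23146276081390728245000 = 1 (should be 1). ✓

(x_1, y_1) = (99, 14); (x_5, y_5) = (152139002499, 21515704070).


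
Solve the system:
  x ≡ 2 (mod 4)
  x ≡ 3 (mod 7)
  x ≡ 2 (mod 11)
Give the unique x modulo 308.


Moduli 4, 7, 11 are pairwise coprime; by CRT there is a unique solution modulo M = 4 · 7 · 11 = 308.
Solve pairwise, accumulating the modulus:
  Start with x ≡ 2 (mod 4).
  Combine with x ≡ 3 (mod 7): since gcd(4, 7) = 1, we get a unique residue mod 28.
    Write x = 2 + 4·t and substitute into x ≡ 3 (mod 7): 4·t ≡ 3 − 2 = 1 (mod 7).
    The inverse of 4 mod 7 is 2 (since 4·2 = 8 = 1·7 + 1), so t ≡ 2·1 = 2 ≡ 2 (mod 7).
    Then x = 2 + 4·2 = 10, valid modulo lcm(4, 7) = 28: x ≡ 10 (mod 28).
  Combine with x ≡ 2 (mod 11): since gcd(28, 11) = 1, we get a unique residue mod 308.
    Write x = 10 + 28·t and substitute into x ≡ 2 (mod 11): 28·t ≡ 2 − 10 = -8 (mod 11).
    Reduce coefficients mod 11: 6·t ≡ 3 (mod 11).
    The inverse of 6 mod 11 is 2 (since 6·2 = 12 = 1·11 + 1), so t ≡ 2·3 = 6 ≡ 6 (mod 11).
    Then x = 10 + 28·6 = 178, valid modulo lcm(28, 11) = 308: x ≡ 178 (mod 308).
Verify: 178 mod 4 = 2 ✓, 178 mod 7 = 3 ✓, 178 mod 11 = 2 ✓.

x ≡ 178 (mod 308).


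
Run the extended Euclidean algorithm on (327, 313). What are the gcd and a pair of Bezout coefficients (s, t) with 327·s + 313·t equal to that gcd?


Euclidean algorithm on (327, 313) — divide until remainder is 0:
  327 = 1 · 313 + 14
  313 = 22 · 14 + 5
  14 = 2 · 5 + 4
  5 = 1 · 4 + 1
  4 = 4 · 1 + 0
gcd(327, 313) = 1.
Track Bezout coefficients alongside the remainders: start with r₀ = 327 = a·1 + b·0 (s = 1, t = 0) and r₁ = 313 = a·0 + b·1 (s = 0, t = 1); each new remainder r_{k+1} = r_{k-1} − q_k·r_k inherits s_{k+1} = s_{k-1} − q_k·s_k, t_{k+1} = t_{k-1} − q_k·t_k, so r_k = a·s_k + b·t_k at every step:
  q = 1: r = 14, s = 1 − 1·0 = 1, t = 0 − 1·1 = -1  (check: 327·1 + 313·(-1) = 14)
  q = 22: r = 5, s = 0 − 22·1 = -22, t = 1 − 22·(-1) = 23  (check: 327·(-22) + 313·23 = 5)
  q = 2: r = 4, s = 1 − 2·(-22) = 45, t = -1 − 2·23 = -47  (check: 327·45 + 313·(-47) = 4)
  q = 1: r = 1, s = -22 − 1·45 = -67, t = 23 − 1·(-47) = 70  (check: 327·(-67) + 313·70 = 1)
The row with r = 1 (the gcd) gives the Bezout coefficients s = -67, t = 70.
Result: 327 · (-67) + 313 · (70) = 1.

gcd(327, 313) = 1; s = -67, t = 70 (check: 327·(-67) + 313·70 = 1).


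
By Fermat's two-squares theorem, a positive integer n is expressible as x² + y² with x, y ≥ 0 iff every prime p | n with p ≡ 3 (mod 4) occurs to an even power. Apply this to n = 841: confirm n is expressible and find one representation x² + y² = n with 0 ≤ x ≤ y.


Step 1: Factor n = 841 = 29^2.
Step 2: Check the mod-4 condition on each prime factor: 29 ≡ 1 (mod 4), exponent 2.
All primes ≡ 3 (mod 4) appear to even exponent (or don't appear), so by the two-squares theorem n IS expressible as a sum of two squares.
Step 3: Build a representation. Here n = 29 · 29 is a product of primes ≡ 1 (mod 4). Each prime p ≡ 1 (mod 4) is itself a sum of two squares; find a² by testing p − a² for a perfect square:
  29: 29 − 1² = 28, 29 − 2² = 25 = 5² ⇒ 29 = 2² + 5².
  Combine using the Brahmagupta–Fibonacci identity (a² + b²)(c² + d²) = (ac − bd)² + (ad + bc)² = (ac + bd)² + (ad − bc)²:
  29 · 29 = 841: from (2² + 5²)(2² + 5²), take (2·2 − 5·5, 2·5 + 5·2) = (4 − 25, 10 + 10) = (-21, 20); dropping signs (only squares matter) gives (21, 20); check 21² + 20² = 441 + 400 = 841 ✓.
Step 4: Order so x ≤ y and verify: 20² + 21² = 400 + 441 = 841 = n. ✓

n = 841 = 20² + 21² (one valid representation with x ≤ y).


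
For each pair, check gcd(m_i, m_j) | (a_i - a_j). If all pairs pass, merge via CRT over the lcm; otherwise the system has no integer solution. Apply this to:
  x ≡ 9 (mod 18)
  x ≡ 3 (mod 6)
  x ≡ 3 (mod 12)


Moduli 18, 6, 12 are not pairwise coprime, so CRT works modulo lcm(m_i) when all pairwise compatibility conditions hold.
Pairwise compatibility: gcd(m_i, m_j) must divide a_i - a_j for every pair.
Merge one congruence at a time:
  Start: x ≡ 9 (mod 18).
  Combine with x ≡ 3 (mod 6): gcd(18, 6) = 6; 3 - 9 = -6, which IS divisible by 6, so compatible.
    Write x = 9 + 18·t and substitute into x ≡ 3 (mod 6): 18·t ≡ 3 − 9 = -6 (mod 6).
    Divide the congruence (and modulus) by g = 6: 3·t ≡ -1 (mod 1).
    Modulo 1 every t works; take t = 0.
    Then x = 9 + 18·0 = 9, valid modulo lcm(18, 6) = 18: x ≡ 9 (mod 18).
  Combine with x ≡ 3 (mod 12): gcd(18, 12) = 6; 3 - 9 = -6, which IS divisible by 6, so compatible.
    Write x = 9 + 18·t and substitute into x ≡ 3 (mod 12): 18·t ≡ 3 − 9 = -6 (mod 12).
    Divide the congruence (and modulus) by g = 6: 3·t ≡ -1 (mod 2).
    Reduce coefficients mod 2: 1·t ≡ 1 (mod 2).
    So t ≡ 1 (mod 2).
    Then x = 9 + 18·1 = 27, valid modulo lcm(18, 12) = 36: x ≡ 27 (mod 36).
Verify: 27 mod 18 = 9, 27 mod 6 = 3, 27 mod 12 = 3.

x ≡ 27 (mod 36).


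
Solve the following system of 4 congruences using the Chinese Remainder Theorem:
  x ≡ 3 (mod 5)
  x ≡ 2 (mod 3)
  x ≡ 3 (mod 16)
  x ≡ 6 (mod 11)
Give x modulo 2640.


Product of moduli M = 5 · 3 · 16 · 11 = 2640.
Merge one congruence at a time:
  Start: x ≡ 3 (mod 5).
  Combine with x ≡ 2 (mod 3); new modulus lcm = 15.
    Write x = 3 + 5·t and substitute into x ≡ 2 (mod 3): 5·t ≡ 2 − 3 = -1 (mod 3).
    Reduce coefficients mod 3: 2·t ≡ 2 (mod 3).
    The inverse of 2 mod 3 is 2 (since 2·2 = 4 = 1·3 + 1), so t ≡ 2·2 = 4 ≡ 1 (mod 3).
    Then x = 3 + 5·1 = 8, valid modulo lcm(5, 3) = 15: x ≡ 8 (mod 15).
  Combine with x ≡ 3 (mod 16); new modulus lcm = 240.
    Write x = 8 + 15·t and substitute into x ≡ 3 (mod 16): 15·t ≡ 3 − 8 = -5 (mod 16).
    Reduce coefficients mod 16: 15·t ≡ 11 (mod 16).
    The inverse of 15 mod 16 is 15 (since 15·15 = 225 = 14·16 + 1), so t ≡ 15·11 = 165 ≡ 5 (mod 16).
    Then x = 8 + 15·5 = 83, valid modulo lcm(15, 16) = 240: x ≡ 83 (mod 240).
  Combine with x ≡ 6 (mod 11); new modulus lcm = 2640.
    Write x = 83 + 240·t and substitute into x ≡ 6 (mod 11): 240·t ≡ 6 − 83 = -77 (mod 11).
    Reduce coefficients mod 11: 9·t ≡ 0 (mod 11).
    The inverse of 9 mod 11 is 5 (since 9·5 = 45 = 4·11 + 1), so t ≡ 5·0 = 0 ≡ 0 (mod 11).
    Then x = 83 + 240·0 = 83, valid modulo lcm(240, 11) = 2640: x ≡ 83 (mod 2640).
Verify against each original: 83 mod 5 = 3, 83 mod 3 = 2, 83 mod 16 = 3, 83 mod 11 = 6.

x ≡ 83 (mod 2640).


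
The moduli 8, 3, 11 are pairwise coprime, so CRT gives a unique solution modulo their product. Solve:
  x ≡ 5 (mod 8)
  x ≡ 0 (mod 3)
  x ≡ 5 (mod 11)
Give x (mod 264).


Moduli 8, 3, 11 are pairwise coprime; by CRT there is a unique solution modulo M = 8 · 3 · 11 = 264.
Solve pairwise, accumulating the modulus:
  Start with x ≡ 5 (mod 8).
  Combine with x ≡ 0 (mod 3): since gcd(8, 3) = 1, we get a unique residue mod 24.
    Write x = 5 + 8·t and substitute into x ≡ 0 (mod 3): 8·t ≡ 0 − 5 = -5 (mod 3).
    Reduce coefficients mod 3: 2·t ≡ 1 (mod 3).
    The inverse of 2 mod 3 is 2 (since 2·2 = 4 = 1·3 + 1), so t ≡ 2·1 = 2 ≡ 2 (mod 3).
    Then x = 5 + 8·2 = 21, valid modulo lcm(8, 3) = 24: x ≡ 21 (mod 24).
  Combine with x ≡ 5 (mod 11): since gcd(24, 11) = 1, we get a unique residue mod 264.
    Write x = 21 + 24·t and substitute into x ≡ 5 (mod 11): 24·t ≡ 5 − 21 = -16 (mod 11).
    Reduce coefficients mod 11: 2·t ≡ 6 (mod 11).
    The inverse of 2 mod 11 is 6 (since 2·6 = 12 = 1·11 + 1), so t ≡ 6·6 = 36 ≡ 3 (mod 11).
    Then x = 21 + 24·3 = 93, valid modulo lcm(24, 11) = 264: x ≡ 93 (mod 264).
Verify: 93 mod 8 = 5 ✓, 93 mod 3 = 0 ✓, 93 mod 11 = 5 ✓.

x ≡ 93 (mod 264).


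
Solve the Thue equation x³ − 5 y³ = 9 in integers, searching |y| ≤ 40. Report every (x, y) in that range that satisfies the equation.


The equation is x³ - 5y³ = 9. For fixed y, x³ = 5·y³ + 9, so a solution requires the RHS to be a perfect cube.
Strategy: iterate y from -40 to 40, compute RHS = 5·y³ + 9, and check whether it is a (positive or negative) perfect cube.
Check small values of y:
  y = 0: RHS = 9 is not a perfect cube.
  y = 1: RHS = 14 is not a perfect cube.
  y = -1: RHS = 4 is not a perfect cube.
  y = 2: RHS = 49 is not a perfect cube.
  y = -2: RHS = -31 is not a perfect cube.
  y = 3: RHS = 144 is not a perfect cube.
  y = -3: RHS = -126 is not a perfect cube.
Continuing the search up to |y| = 40 finds no solutions either.
No (x, y) in the scanned range satisfies the equation.

No integer solutions with |y| ≤ 40.


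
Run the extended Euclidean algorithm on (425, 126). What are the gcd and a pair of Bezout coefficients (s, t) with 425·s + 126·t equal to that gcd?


Euclidean algorithm on (425, 126) — divide until remainder is 0:
  425 = 3 · 126 + 47
  126 = 2 · 47 + 32
  47 = 1 · 32 + 15
  32 = 2 · 15 + 2
  15 = 7 · 2 + 1
  2 = 2 · 1 + 0
gcd(425, 126) = 1.
Track Bezout coefficients alongside the remainders: start with r₀ = 425 = a·1 + b·0 (s = 1, t = 0) and r₁ = 126 = a·0 + b·1 (s = 0, t = 1); each new remainder r_{k+1} = r_{k-1} − q_k·r_k inherits s_{k+1} = s_{k-1} − q_k·s_k, t_{k+1} = t_{k-1} − q_k·t_k, so r_k = a·s_k + b·t_k at every step:
  q = 3: r = 47, s = 1 − 3·0 = 1, t = 0 − 3·1 = -3  (check: 425·1 + 126·(-3) = 47)
  q = 2: r = 32, s = 0 − 2·1 = -2, t = 1 − 2·(-3) = 7  (check: 425·(-2) + 126·7 = 32)
  q = 1: r = 15, s = 1 − 1·(-2) = 3, t = -3 − 1·7 = -10  (check: 425·3 + 126·(-10) = 15)
  q = 2: r = 2, s = -2 − 2·3 = -8, t = 7 − 2·(-10) = 27  (check: 425·(-8) + 126·27 = 2)
  q = 7: r = 1, s = 3 − 7·(-8) = 59, t = -10 − 7·27 = -199  (check: 425·59 + 126·(-199) = 1)
The row with r = 1 (the gcd) gives the Bezout coefficients s = 59, t = -199.
Result: 425 · (59) + 126 · (-199) = 1.

gcd(425, 126) = 1; s = 59, t = -199 (check: 425·59 + 126·(-199) = 1).


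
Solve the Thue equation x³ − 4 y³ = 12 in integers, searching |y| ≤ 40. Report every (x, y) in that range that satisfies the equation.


The equation is x³ - 4y³ = 12. For fixed y, x³ = 4·y³ + 12, so a solution requires the RHS to be a perfect cube.
Strategy: iterate y from -40 to 40, compute RHS = 4·y³ + 12, and check whether it is a (positive or negative) perfect cube.
Check small values of y:
  y = 0: RHS = 12 is not a perfect cube.
  y = 1: RHS = 16 is not a perfect cube.
  y = -1: RHS = 8 = (2)³ ⇒ x = 2 works.
  y = 2: RHS = 44 is not a perfect cube.
  y = -2: RHS = -20 is not a perfect cube.
  y = 3: RHS = 120 is not a perfect cube.
  y = -3: RHS = -96 is not a perfect cube.
Continuing, at y = 5: RHS = 512 = (8)³ ⇒ x = 8 works.
Searching the remaining y in |y| ≤ 40 finds no further solutions.
Collected solutions: (2, -1), (8, 5).

Solutions (with |y| ≤ 40): (2, -1), (8, 5).


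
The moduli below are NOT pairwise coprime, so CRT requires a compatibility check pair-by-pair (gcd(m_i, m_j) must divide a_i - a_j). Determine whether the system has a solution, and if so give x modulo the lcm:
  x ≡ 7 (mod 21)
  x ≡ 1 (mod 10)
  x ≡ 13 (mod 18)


Moduli 21, 10, 18 are not pairwise coprime, so CRT works modulo lcm(m_i) when all pairwise compatibility conditions hold.
Pairwise compatibility: gcd(m_i, m_j) must divide a_i - a_j for every pair.
Merge one congruence at a time:
  Start: x ≡ 7 (mod 21).
  Combine with x ≡ 1 (mod 10): gcd(21, 10) = 1; 1 - 7 = -6, which IS divisible by 1, so compatible.
    Write x = 7 + 21·t and substitute into x ≡ 1 (mod 10): 21·t ≡ 1 − 7 = -6 (mod 10).
    Reduce coefficients mod 10: 1·t ≡ 4 (mod 10).
    So t ≡ 4 (mod 10).
    Then x = 7 + 21·4 = 91, valid modulo lcm(21, 10) = 210: x ≡ 91 (mod 210).
  Combine with x ≡ 13 (mod 18): gcd(210, 18) = 6; 13 - 91 = -78, which IS divisible by 6, so compatible.
    Write x = 91 + 210·t and substitute into x ≡ 13 (mod 18): 210·t ≡ 13 − 91 = -78 (mod 18).
    Divide the congruence (and modulus) by g = 6: 35·t ≡ -13 (mod 3).
    Reduce coefficients mod 3: 2·t ≡ 2 (mod 3).
    The inverse of 2 mod 3 is 2 (since 2·2 = 4 = 1·3 + 1), so t ≡ 2·2 = 4 ≡ 1 (mod 3).
    Then x = 91 + 210·1 = 301, valid modulo lcm(210, 18) = 630: x ≡ 301 (mod 630).
Verify: 301 mod 21 = 7, 301 mod 10 = 1, 301 mod 18 = 13.

x ≡ 301 (mod 630).


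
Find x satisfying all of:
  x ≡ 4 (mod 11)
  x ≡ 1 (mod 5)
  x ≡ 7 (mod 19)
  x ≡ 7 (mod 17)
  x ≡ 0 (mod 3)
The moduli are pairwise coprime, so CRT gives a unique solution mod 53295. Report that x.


Product of moduli M = 11 · 5 · 19 · 17 · 3 = 53295.
Merge one congruence at a time:
  Start: x ≡ 4 (mod 11).
  Combine with x ≡ 1 (mod 5); new modulus lcm = 55.
    Write x = 4 + 11·t and substitute into x ≡ 1 (mod 5): 11·t ≡ 1 − 4 = -3 (mod 5).
    Reduce coefficients mod 5: 1·t ≡ 2 (mod 5).
    So t ≡ 2 (mod 5).
    Then x = 4 + 11·2 = 26, valid modulo lcm(11, 5) = 55: x ≡ 26 (mod 55).
  Combine with x ≡ 7 (mod 19); new modulus lcm = 1045.
    Write x = 26 + 55·t and substitute into x ≡ 7 (mod 19): 55·t ≡ 7 − 26 = -19 (mod 19).
    Reduce coefficients mod 19: 17·t ≡ 0 (mod 19).
    The inverse of 17 mod 19 is 9 (since 17·9 = 153 = 8·19 + 1), so t ≡ 9·0 = 0 ≡ 0 (mod 19).
    Then x = 26 + 55·0 = 26, valid modulo lcm(55, 19) = 1045: x ≡ 26 (mod 1045).
  Combine with x ≡ 7 (mod 17); new modulus lcm = 17765.
    Write x = 26 + 1045·t and substitute into x ≡ 7 (mod 17): 1045·t ≡ 7 − 26 = -19 (mod 17).
    Reduce coefficients mod 17: 8·t ≡ 15 (mod 17).
    The inverse of 8 mod 17 is 15 (since 8·15 = 120 = 7·17 + 1), so t ≡ 15·15 = 225 ≡ 4 (mod 17).
    Then x = 26 + 1045·4 = 4206, valid modulo lcm(1045, 17) = 17765: x ≡ 4206 (mod 17765).
  Combine with x ≡ 0 (mod 3); new modulus lcm = 53295.
    Write x = 4206 + 17765·t and substitute into x ≡ 0 (mod 3): 17765·t ≡ 0 − 4206 = -4206 (mod 3).
    Reduce coefficients mod 3: 2·t ≡ 0 (mod 3).
    The inverse of 2 mod 3 is 2 (since 2·2 = 4 = 1·3 + 1), so t ≡ 2·0 = 0 ≡ 0 (mod 3).
    Then x = 4206 + 17765·0 = 4206, valid modulo lcm(17765, 3) = 53295: x ≡ 4206 (mod 53295).
Verify against each original: 4206 mod 11 = 4, 4206 mod 5 = 1, 4206 mod 19 = 7, 4206 mod 17 = 7, 4206 mod 3 = 0.

x ≡ 4206 (mod 53295).


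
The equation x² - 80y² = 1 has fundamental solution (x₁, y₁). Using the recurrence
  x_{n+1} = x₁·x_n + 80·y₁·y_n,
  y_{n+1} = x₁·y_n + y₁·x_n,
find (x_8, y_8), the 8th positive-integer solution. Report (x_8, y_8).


Step 1: Find the fundamental solution (x₁, y₁) of x² - 80y² = 1.
  Expand √80 as a continued fraction. a₀ = ⌊√80⌋ = 8; iterate m_{k+1} = d_k·a_k − m_k, d_{k+1} = (80 − m_{k+1}²)/d_k, a_{k+1} = ⌊(a₀ + m_{k+1})/d_{k+1}⌋ (starting m₀ = 0, d₀ = 1), with convergents p_k = a_k·p_{k-1} + p_{k-2}, q_k = a_k·q_{k-1} + q_{k-2} (p₋₁ = 1, q₋₁ = 0):
  k = 0: a₀ = 8; p₀/q₀ = 8/1; p₀² − 80·q₀² = 64 − 80 = -16.
  k = 1: m = 8, d = 16, a = ⌊(8 + 8)/16⌋ = 1; p/q = (1·8 + 1)/(1·1 + 0) = 9/1; p² − 80·q² = 81 − 80 = 1.
  The first convergent with p² − 80·q² = 1 gives the fundamental solution (x₁, y₁) = (9, 1).
Step 2: Apply the recurrence (x_{n+1}, y_{n+1}) = (x₁x_n + 80y₁y_n, x₁y_n + y₁x_n) repeatedly.
  From (x_1, y_1) = (9, 1): x_2 = 9·9 + 80·1·1 = 161; y_2 = 9·1 + 1·9 = 18.
  From (x_2, y_2) = (161, 18): x_3 = 9·161 + 80·1·18 = 2889; y_3 = 9·18 + 1·161 = 323.
  From (x_3, y_3) = (2889, 323): x_4 = 9·2889 + 80·1·323 = 51841; y_4 = 9·323 + 1·2889 = 5796.
  From (x_4, y_4) = (51841, 5796): x_5 = 9·51841 + 80·1·5796 = 930249; y_5 = 9·5796 + 1·51841 = 104005.
  From (x_5, y_5) = (930249, 104005): x_6 = 9·930249 + 80·1·104005 = 16692641; y_6 = 9·104005 + 1·930249 = 1866294.
  From (x_6, y_6) = (16692641, 1866294): x_7 = 9·16692641 + 80·1·1866294 = 299537289; y_7 = 9·1866294 + 1·16692641 = 33489287.
  From (x_7, y_7) = (299537289, 33489287): x_8 = 9·299537289 + 80·1·33489287 = 5374978561; y_8 = 9·33489287 + 1·299537289 = 600940872.
Step 3: Verify x_8² - 80·y_8² = 28890394531209630721 - 28890394531209630720 = 1 (should be 1). ✓

(x_1, y_1) = (9, 1); (x_8, y_8) = (5374978561, 600940872).


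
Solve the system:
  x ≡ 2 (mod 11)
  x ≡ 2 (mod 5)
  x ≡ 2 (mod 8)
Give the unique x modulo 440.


Moduli 11, 5, 8 are pairwise coprime; by CRT there is a unique solution modulo M = 11 · 5 · 8 = 440.
Solve pairwise, accumulating the modulus:
  Start with x ≡ 2 (mod 11).
  Combine with x ≡ 2 (mod 5): since gcd(11, 5) = 1, we get a unique residue mod 55.
    Write x = 2 + 11·t and substitute into x ≡ 2 (mod 5): 11·t ≡ 2 − 2 = 0 (mod 5).
    Reduce coefficients mod 5: 1·t ≡ 0 (mod 5).
    So t ≡ 0 (mod 5).
    Then x = 2 + 11·0 = 2, valid modulo lcm(11, 5) = 55: x ≡ 2 (mod 55).
  Combine with x ≡ 2 (mod 8): since gcd(55, 8) = 1, we get a unique residue mod 440.
    Write x = 2 + 55·t and substitute into x ≡ 2 (mod 8): 55·t ≡ 2 − 2 = 0 (mod 8).
    Reduce coefficients mod 8: 7·t ≡ 0 (mod 8).
    The inverse of 7 mod 8 is 7 (since 7·7 = 49 = 6·8 + 1), so t ≡ 7·0 = 0 ≡ 0 (mod 8).
    Then x = 2 + 55·0 = 2, valid modulo lcm(55, 8) = 440: x ≡ 2 (mod 440).
Verify: 2 mod 11 = 2 ✓, 2 mod 5 = 2 ✓, 2 mod 8 = 2 ✓.

x ≡ 2 (mod 440).


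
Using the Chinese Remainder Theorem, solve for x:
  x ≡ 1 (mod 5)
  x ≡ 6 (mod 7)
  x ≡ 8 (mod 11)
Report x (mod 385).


Moduli 5, 7, 11 are pairwise coprime; by CRT there is a unique solution modulo M = 5 · 7 · 11 = 385.
Solve pairwise, accumulating the modulus:
  Start with x ≡ 1 (mod 5).
  Combine with x ≡ 6 (mod 7): since gcd(5, 7) = 1, we get a unique residue mod 35.
    Write x = 1 + 5·t and substitute into x ≡ 6 (mod 7): 5·t ≡ 6 − 1 = 5 (mod 7).
    The inverse of 5 mod 7 is 3 (since 5·3 = 15 = 2·7 + 1), so t ≡ 3·5 = 15 ≡ 1 (mod 7).
    Then x = 1 + 5·1 = 6, valid modulo lcm(5, 7) = 35: x ≡ 6 (mod 35).
  Combine with x ≡ 8 (mod 11): since gcd(35, 11) = 1, we get a unique residue mod 385.
    Write x = 6 + 35·t and substitute into x ≡ 8 (mod 11): 35·t ≡ 8 − 6 = 2 (mod 11).
    Reduce coefficients mod 11: 2·t ≡ 2 (mod 11).
    The inverse of 2 mod 11 is 6 (since 2·6 = 12 = 1·11 + 1), so t ≡ 6·2 = 12 ≡ 1 (mod 11).
    Then x = 6 + 35·1 = 41, valid modulo lcm(35, 11) = 385: x ≡ 41 (mod 385).
Verify: 41 mod 5 = 1 ✓, 41 mod 7 = 6 ✓, 41 mod 11 = 8 ✓.

x ≡ 41 (mod 385).


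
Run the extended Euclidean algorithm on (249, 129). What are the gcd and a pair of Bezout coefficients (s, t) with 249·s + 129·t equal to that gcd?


Euclidean algorithm on (249, 129) — divide until remainder is 0:
  249 = 1 · 129 + 120
  129 = 1 · 120 + 9
  120 = 13 · 9 + 3
  9 = 3 · 3 + 0
gcd(249, 129) = 3.
Track Bezout coefficients alongside the remainders: start with r₀ = 249 = a·1 + b·0 (s = 1, t = 0) and r₁ = 129 = a·0 + b·1 (s = 0, t = 1); each new remainder r_{k+1} = r_{k-1} − q_k·r_k inherits s_{k+1} = s_{k-1} − q_k·s_k, t_{k+1} = t_{k-1} − q_k·t_k, so r_k = a·s_k + b·t_k at every step:
  q = 1: r = 120, s = 1 − 1·0 = 1, t = 0 − 1·1 = -1  (check: 249·1 + 129·(-1) = 120)
  q = 1: r = 9, s = 0 − 1·1 = -1, t = 1 − 1·(-1) = 2  (check: 249·(-1) + 129·2 = 9)
  q = 13: r = 3, s = 1 − 13·(-1) = 14, t = -1 − 13·2 = -27  (check: 249·14 + 129·(-27) = 3)
The row with r = 3 (the gcd) gives the Bezout coefficients s = 14, t = -27.
Result: 249 · (14) + 129 · (-27) = 3.

gcd(249, 129) = 3; s = 14, t = -27 (check: 249·14 + 129·(-27) = 3).


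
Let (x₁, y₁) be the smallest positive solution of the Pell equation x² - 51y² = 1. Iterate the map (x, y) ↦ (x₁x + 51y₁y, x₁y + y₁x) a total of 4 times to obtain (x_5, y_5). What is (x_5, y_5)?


Step 1: Find the fundamental solution (x₁, y₁) of x² - 51y² = 1.
  Expand √51 as a continued fraction. a₀ = ⌊√51⌋ = 7; iterate m_{k+1} = d_k·a_k − m_k, d_{k+1} = (51 − m_{k+1}²)/d_k, a_{k+1} = ⌊(a₀ + m_{k+1})/d_{k+1}⌋ (starting m₀ = 0, d₀ = 1), with convergents p_k = a_k·p_{k-1} + p_{k-2}, q_k = a_k·q_{k-1} + q_{k-2} (p₋₁ = 1, q₋₁ = 0):
  k = 0: a₀ = 7; p₀/q₀ = 7/1; p₀² − 51·q₀² = 49 − 51 = -2.
  k = 1: m = 7, d = 2, a = ⌊(7 + 7)/2⌋ = 7; p/q = (7·7 + 1)/(7·1 + 0) = 50/7; p² − 51·q² = 2500 − 2499 = 1.
  The first convergent with p² − 51·q² = 1 gives the fundamental solution (x₁, y₁) = (50, 7).
Step 2: Apply the recurrence (x_{n+1}, y_{n+1}) = (x₁x_n + 51y₁y_n, x₁y_n + y₁x_n) repeatedly.
  From (x_1, y_1) = (50, 7): x_2 = 50·50 + 51·7·7 = 4999; y_2 = 50·7 + 7·50 = 700.
  From (x_2, y_2) = (4999, 700): x_3 = 50·4999 + 51·7·700 = 499850; y_3 = 50·700 + 7·4999 = 69993.
  From (x_3, y_3) = (499850, 69993): x_4 = 50·499850 + 51·7·69993 = 49980001; y_4 = 50·69993 + 7·499850 = 6998600.
  From (x_4, y_4) = (49980001, 6998600): x_5 = 50·49980001 + 51·7·6998600 = 4997500250; y_5 = 50·6998600 + 7·49980001 = 699790007.
Step 3: Verify x_5² - 51·y_5² = 24975008748750062500 - 24975008748750062499 = 1 (should be 1). ✓

(x_1, y_1) = (50, 7); (x_5, y_5) = (4997500250, 699790007).


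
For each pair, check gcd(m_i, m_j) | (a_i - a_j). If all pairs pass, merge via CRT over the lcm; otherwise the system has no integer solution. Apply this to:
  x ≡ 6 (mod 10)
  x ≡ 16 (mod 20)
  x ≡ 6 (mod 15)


Moduli 10, 20, 15 are not pairwise coprime, so CRT works modulo lcm(m_i) when all pairwise compatibility conditions hold.
Pairwise compatibility: gcd(m_i, m_j) must divide a_i - a_j for every pair.
Merge one congruence at a time:
  Start: x ≡ 6 (mod 10).
  Combine with x ≡ 16 (mod 20): gcd(10, 20) = 10; 16 - 6 = 10, which IS divisible by 10, so compatible.
    Write x = 6 + 10·t and substitute into x ≡ 16 (mod 20): 10·t ≡ 16 − 6 = 10 (mod 20).
    Divide the congruence (and modulus) by g = 10: 1·t ≡ 1 (mod 2).
    So t ≡ 1 (mod 2).
    Then x = 6 + 10·1 = 16, valid modulo lcm(10, 20) = 20: x ≡ 16 (mod 20).
  Combine with x ≡ 6 (mod 15): gcd(20, 15) = 5; 6 - 16 = -10, which IS divisible by 5, so compatible.
    Write x = 16 + 20·t and substitute into x ≡ 6 (mod 15): 20·t ≡ 6 − 16 = -10 (mod 15).
    Divide the congruence (and modulus) by g = 5: 4·t ≡ -2 (mod 3).
    Reduce coefficients mod 3: 1·t ≡ 1 (mod 3).
    So t ≡ 1 (mod 3).
    Then x = 16 + 20·1 = 36, valid modulo lcm(20, 15) = 60: x ≡ 36 (mod 60).
Verify: 36 mod 10 = 6, 36 mod 20 = 16, 36 mod 15 = 6.

x ≡ 36 (mod 60).


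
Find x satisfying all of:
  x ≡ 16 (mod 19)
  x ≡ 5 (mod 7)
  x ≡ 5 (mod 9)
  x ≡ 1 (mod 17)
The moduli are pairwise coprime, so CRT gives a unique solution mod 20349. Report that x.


Product of moduli M = 19 · 7 · 9 · 17 = 20349.
Merge one congruence at a time:
  Start: x ≡ 16 (mod 19).
  Combine with x ≡ 5 (mod 7); new modulus lcm = 133.
    Write x = 16 + 19·t and substitute into x ≡ 5 (mod 7): 19·t ≡ 5 − 16 = -11 (mod 7).
    Reduce coefficients mod 7: 5·t ≡ 3 (mod 7).
    The inverse of 5 mod 7 is 3 (since 5·3 = 15 = 2·7 + 1), so t ≡ 3·3 = 9 ≡ 2 (mod 7).
    Then x = 16 + 19·2 = 54, valid modulo lcm(19, 7) = 133: x ≡ 54 (mod 133).
  Combine with x ≡ 5 (mod 9); new modulus lcm = 1197.
    Write x = 54 + 133·t and substitute into x ≡ 5 (mod 9): 133·t ≡ 5 − 54 = -49 (mod 9).
    Reduce coefficients mod 9: 7·t ≡ 5 (mod 9).
    The inverse of 7 mod 9 is 4 (since 7·4 = 28 = 3·9 + 1), so t ≡ 4·5 = 20 ≡ 2 (mod 9).
    Then x = 54 + 133·2 = 320, valid modulo lcm(133, 9) = 1197: x ≡ 320 (mod 1197).
  Combine with x ≡ 1 (mod 17); new modulus lcm = 20349.
    Write x = 320 + 1197·t and substitute into x ≡ 1 (mod 17): 1197·t ≡ 1 − 320 = -319 (mod 17).
    Reduce coefficients mod 17: 7·t ≡ 4 (mod 17).
    The inverse of 7 mod 17 is 5 (since 7·5 = 35 = 2·17 + 1), so t ≡ 5·4 = 20 ≡ 3 (mod 17).
    Then x = 320 + 1197·3 = 3911, valid modulo lcm(1197, 17) = 20349: x ≡ 3911 (mod 20349).
Verify against each original: 3911 mod 19 = 16, 3911 mod 7 = 5, 3911 mod 9 = 5, 3911 mod 17 = 1.

x ≡ 3911 (mod 20349).


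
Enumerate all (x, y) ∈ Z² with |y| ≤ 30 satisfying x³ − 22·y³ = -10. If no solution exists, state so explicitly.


The equation is x³ - 22y³ = -10. For fixed y, x³ = 22·y³ − 10, so a solution requires the RHS to be a perfect cube.
Strategy: iterate y from -30 to 30, compute RHS = 22·y³ − 10, and check whether it is a (positive or negative) perfect cube.
Check small values of y:
  y = 0: RHS = -10 is not a perfect cube.
  y = 1: RHS = 12 is not a perfect cube.
  y = -1: RHS = -32 is not a perfect cube.
  y = 2: RHS = 166 is not a perfect cube.
  y = -2: RHS = -186 is not a perfect cube.
  y = 3: RHS = 584 is not a perfect cube.
  y = -3: RHS = -604 is not a perfect cube.
Continuing the search up to |y| = 30 finds no solutions either.
No (x, y) in the scanned range satisfies the equation.

No integer solutions with |y| ≤ 30.


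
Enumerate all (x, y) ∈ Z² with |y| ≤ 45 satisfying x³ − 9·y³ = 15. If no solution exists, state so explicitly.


The equation is x³ - 9y³ = 15. For fixed y, x³ = 9·y³ + 15, so a solution requires the RHS to be a perfect cube.
Strategy: iterate y from -45 to 45, compute RHS = 9·y³ + 15, and check whether it is a (positive or negative) perfect cube.
Check small values of y:
  y = 0: RHS = 15 is not a perfect cube.
  y = 1: RHS = 24 is not a perfect cube.
  y = -1: RHS = 6 is not a perfect cube.
  y = 2: RHS = 87 is not a perfect cube.
  y = -2: RHS = -57 is not a perfect cube.
  y = 3: RHS = 258 is not a perfect cube.
  y = -3: RHS = -228 is not a perfect cube.
Continuing the search up to |y| = 45 finds no solutions either.
No (x, y) in the scanned range satisfies the equation.

No integer solutions with |y| ≤ 45.


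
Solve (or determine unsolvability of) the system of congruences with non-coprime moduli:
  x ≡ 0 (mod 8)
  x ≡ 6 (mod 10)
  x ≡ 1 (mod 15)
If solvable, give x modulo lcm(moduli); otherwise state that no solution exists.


Moduli 8, 10, 15 are not pairwise coprime, so CRT works modulo lcm(m_i) when all pairwise compatibility conditions hold.
Pairwise compatibility: gcd(m_i, m_j) must divide a_i - a_j for every pair.
Merge one congruence at a time:
  Start: x ≡ 0 (mod 8).
  Combine with x ≡ 6 (mod 10): gcd(8, 10) = 2; 6 - 0 = 6, which IS divisible by 2, so compatible.
    Write x = 0 + 8·t and substitute into x ≡ 6 (mod 10): 8·t ≡ 6 − 0 = 6 (mod 10).
    Divide the congruence (and modulus) by g = 2: 4·t ≡ 3 (mod 5).
    The inverse of 4 mod 5 is 4 (since 4·4 = 16 = 3·5 + 1), so t ≡ 4·3 = 12 ≡ 2 (mod 5).
    Then x = 0 + 8·2 = 16, valid modulo lcm(8, 10) = 40: x ≡ 16 (mod 40).
  Combine with x ≡ 1 (mod 15): gcd(40, 15) = 5; 1 - 16 = -15, which IS divisible by 5, so compatible.
    Write x = 16 + 40·t and substitute into x ≡ 1 (mod 15): 40·t ≡ 1 − 16 = -15 (mod 15).
    Divide the congruence (and modulus) by g = 5: 8·t ≡ -3 (mod 3).
    Reduce coefficients mod 3: 2·t ≡ 0 (mod 3).
    The inverse of 2 mod 3 is 2 (since 2·2 = 4 = 1·3 + 1), so t ≡ 2·0 = 0 ≡ 0 (mod 3).
    Then x = 16 + 40·0 = 16, valid modulo lcm(40, 15) = 120: x ≡ 16 (mod 120).
Verify: 16 mod 8 = 0, 16 mod 10 = 6, 16 mod 15 = 1.

x ≡ 16 (mod 120).


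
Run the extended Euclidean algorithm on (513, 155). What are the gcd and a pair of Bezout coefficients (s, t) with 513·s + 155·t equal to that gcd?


Euclidean algorithm on (513, 155) — divide until remainder is 0:
  513 = 3 · 155 + 48
  155 = 3 · 48 + 11
  48 = 4 · 11 + 4
  11 = 2 · 4 + 3
  4 = 1 · 3 + 1
  3 = 3 · 1 + 0
gcd(513, 155) = 1.
Track Bezout coefficients alongside the remainders: start with r₀ = 513 = a·1 + b·0 (s = 1, t = 0) and r₁ = 155 = a·0 + b·1 (s = 0, t = 1); each new remainder r_{k+1} = r_{k-1} − q_k·r_k inherits s_{k+1} = s_{k-1} − q_k·s_k, t_{k+1} = t_{k-1} − q_k·t_k, so r_k = a·s_k + b·t_k at every step:
  q = 3: r = 48, s = 1 − 3·0 = 1, t = 0 − 3·1 = -3  (check: 513·1 + 155·(-3) = 48)
  q = 3: r = 11, s = 0 − 3·1 = -3, t = 1 − 3·(-3) = 10  (check: 513·(-3) + 155·10 = 11)
  q = 4: r = 4, s = 1 − 4·(-3) = 13, t = -3 − 4·10 = -43  (check: 513·13 + 155·(-43) = 4)
  q = 2: r = 3, s = -3 − 2·13 = -29, t = 10 − 2·(-43) = 96  (check: 513·(-29) + 155·96 = 3)
  q = 1: r = 1, s = 13 − 1·(-29) = 42, t = -43 − 1·96 = -139  (check: 513·42 + 155·(-139) = 1)
The row with r = 1 (the gcd) gives the Bezout coefficients s = 42, t = -139.
Result: 513 · (42) + 155 · (-139) = 1.

gcd(513, 155) = 1; s = 42, t = -139 (check: 513·42 + 155·(-139) = 1).


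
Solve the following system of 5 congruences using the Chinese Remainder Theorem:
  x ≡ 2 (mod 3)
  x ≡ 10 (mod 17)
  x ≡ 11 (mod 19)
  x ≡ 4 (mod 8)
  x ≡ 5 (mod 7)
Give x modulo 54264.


Product of moduli M = 3 · 17 · 19 · 8 · 7 = 54264.
Merge one congruence at a time:
  Start: x ≡ 2 (mod 3).
  Combine with x ≡ 10 (mod 17); new modulus lcm = 51.
    Write x = 2 + 3·t and substitute into x ≡ 10 (mod 17): 3·t ≡ 10 − 2 = 8 (mod 17).
    The inverse of 3 mod 17 is 6 (since 3·6 = 18 = 1·17 + 1), so t ≡ 6·8 = 48 ≡ 14 (mod 17).
    Then x = 2 + 3·14 = 44, valid modulo lcm(3, 17) = 51: x ≡ 44 (mod 51).
  Combine with x ≡ 11 (mod 19); new modulus lcm = 969.
    Write x = 44 + 51·t and substitute into x ≡ 11 (mod 19): 51·t ≡ 11 − 44 = -33 (mod 19).
    Reduce coefficients mod 19: 13·t ≡ 5 (mod 19).
    The inverse of 13 mod 19 is 3 (since 13·3 = 39 = 2·19 + 1), so t ≡ 3·5 = 15 ≡ 15 (mod 19).
    Then x = 44 + 51·15 = 809, valid modulo lcm(51, 19) = 969: x ≡ 809 (mod 969).
  Combine with x ≡ 4 (mod 8); new modulus lcm = 7752.
    Write x = 809 + 969·t and substitute into x ≡ 4 (mod 8): 969·t ≡ 4 − 809 = -805 (mod 8).
    Reduce coefficients mod 8: 1·t ≡ 3 (mod 8).
    So t ≡ 3 (mod 8).
    Then x = 809 + 969·3 = 3716, valid modulo lcm(969, 8) = 7752: x ≡ 3716 (mod 7752).
  Combine with x ≡ 5 (mod 7); new modulus lcm = 54264.
    Write x = 3716 + 7752·t and substitute into x ≡ 5 (mod 7): 7752·t ≡ 5 − 3716 = -3711 (mod 7).
    Reduce coefficients mod 7: 3·t ≡ 6 (mod 7).
    The inverse of 3 mod 7 is 5 (since 3·5 = 15 = 2·7 + 1), so t ≡ 5·6 = 30 ≡ 2 (mod 7).
    Then x = 3716 + 7752·2 = 19220, valid modulo lcm(7752, 7) = 54264: x ≡ 19220 (mod 54264).
Verify against each original: 19220 mod 3 = 2, 19220 mod 17 = 10, 19220 mod 19 = 11, 19220 mod 8 = 4, 19220 mod 7 = 5.

x ≡ 19220 (mod 54264).


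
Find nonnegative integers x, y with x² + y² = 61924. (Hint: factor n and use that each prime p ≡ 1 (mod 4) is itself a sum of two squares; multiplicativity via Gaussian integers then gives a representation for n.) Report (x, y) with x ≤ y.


Step 1: Factor n = 61924 = 2^2 · 113 · 137.
Step 2: Check the mod-4 condition on each prime factor: 2 = 2 (special); 113 ≡ 1 (mod 4), exponent 1; 137 ≡ 1 (mod 4), exponent 1.
All primes ≡ 3 (mod 4) appear to even exponent (or don't appear), so by the two-squares theorem n IS expressible as a sum of two squares.
Step 3: Build a representation. Group n = k² · m with k = 2 and m = 113 · 137 = 15481 (a product of primes ≡ 1 (mod 4)); a representation of m scales to one of n via (k·x)² + (k·y)² = k²(x² + y²). Each prime p ≡ 1 (mod 4) is itself a sum of two squares; find a² by testing p − a² for a perfect square:
  113: 113 − 1² = 112, 113 − 2² = 109, 113 − 3² = 104, 113 − 4² = 97, 113 − 5² = 88, 113 − 6² = 77, 113 − 7² = 64 = 8² ⇒ 113 = 7² + 8².
  137: 137 − 1² = 136, 137 − 2² = 133, 137 − 3² = 128, 137 − 4² = 121 = 11² ⇒ 137 = 4² + 11².
  Combine using the Brahmagupta–Fibonacci identity (a² + b²)(c² + d²) = (ac − bd)² + (ad + bc)² = (ac + bd)² + (ad − bc)²:
  113 · 137 = 15481: from (7² + 8²)(4² + 11²), take (7·4 − 8·11, 7·11 + 8·4) = (28 − 88, 77 + 32) = (-60, 109); dropping signs (only squares matter) gives (60, 109); check 60² + 109² = 3600 + 11881 = 15481 ✓.
  Scale by k = 2: (2·60, 2·109) = (120, 218).
Step 4: Order so x ≤ y and verify: 120² + 218² = 14400 + 47524 = 61924 = n. ✓

n = 61924 = 120² + 218² (one valid representation with x ≤ y).


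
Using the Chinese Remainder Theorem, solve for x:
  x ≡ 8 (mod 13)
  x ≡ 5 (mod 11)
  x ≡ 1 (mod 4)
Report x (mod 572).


Moduli 13, 11, 4 are pairwise coprime; by CRT there is a unique solution modulo M = 13 · 11 · 4 = 572.
Solve pairwise, accumulating the modulus:
  Start with x ≡ 8 (mod 13).
  Combine with x ≡ 5 (mod 11): since gcd(13, 11) = 1, we get a unique residue mod 143.
    Write x = 8 + 13·t and substitute into x ≡ 5 (mod 11): 13·t ≡ 5 − 8 = -3 (mod 11).
    Reduce coefficients mod 11: 2·t ≡ 8 (mod 11).
    The inverse of 2 mod 11 is 6 (since 2·6 = 12 = 1·11 + 1), so t ≡ 6·8 = 48 ≡ 4 (mod 11).
    Then x = 8 + 13·4 = 60, valid modulo lcm(13, 11) = 143: x ≡ 60 (mod 143).
  Combine with x ≡ 1 (mod 4): since gcd(143, 4) = 1, we get a unique residue mod 572.
    Write x = 60 + 143·t and substitute into x ≡ 1 (mod 4): 143·t ≡ 1 − 60 = -59 (mod 4).
    Reduce coefficients mod 4: 3·t ≡ 1 (mod 4).
    The inverse of 3 mod 4 is 3 (since 3·3 = 9 = 2·4 + 1), so t ≡ 3·1 = 3 ≡ 3 (mod 4).
    Then x = 60 + 143·3 = 489, valid modulo lcm(143, 4) = 572: x ≡ 489 (mod 572).
Verify: 489 mod 13 = 8 ✓, 489 mod 11 = 5 ✓, 489 mod 4 = 1 ✓.

x ≡ 489 (mod 572).


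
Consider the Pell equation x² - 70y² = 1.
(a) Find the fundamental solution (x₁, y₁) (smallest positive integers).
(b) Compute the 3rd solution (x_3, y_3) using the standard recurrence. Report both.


Step 1: Find the fundamental solution (x₁, y₁) of x² - 70y² = 1.
  Expand √70 as a continued fraction. a₀ = ⌊√70⌋ = 8; iterate m_{k+1} = d_k·a_k − m_k, d_{k+1} = (70 − m_{k+1}²)/d_k, a_{k+1} = ⌊(a₀ + m_{k+1})/d_{k+1}⌋ (starting m₀ = 0, d₀ = 1), with convergents p_k = a_k·p_{k-1} + p_{k-2}, q_k = a_k·q_{k-1} + q_{k-2} (p₋₁ = 1, q₋₁ = 0):
  k = 0: a₀ = 8; p₀/q₀ = 8/1; p₀² − 70·q₀² = 64 − 70 = -6.
  k = 1: m = 8, d = 6, a = ⌊(8 + 8)/6⌋ = 2; p/q = (2·8 + 1)/(2·1 + 0) = 17/2; p² − 70·q² = 289 − 280 = 9.
  k = 2: m = 4, d = 9, a = ⌊(8 + 4)/9⌋ = 1; p/q = (1·17 + 8)/(1·2 + 1) = 25/3; p² − 70·q² = 625 − 630 = -5.
  k = 3: m = 5, d = 5, a = ⌊(8 + 5)/5⌋ = 2; p/q = (2·25 + 17)/(2·3 + 2) = 67/8; p² − 70·q² = 4489 − 4480 = 9.
  k = 4: m = 5, d = 9, a = ⌊(8 + 5)/9⌋ = 1; p/q = (1·67 + 25)/(1·8 + 3) = 92/11; p² − 70·q² = 8464 − 8470 = -6.
  k = 5: m = 4, d = 6, a = ⌊(8 + 4)/6⌋ = 2; p/q = (2·92 + 67)/(2·11 + 8) = 251/30; p² − 70·q² = 63001 − 63000 = 1.
  The first convergent with p² − 70·q² = 1 gives the fundamental solution (x₁, y₁) = (251, 30).
Step 2: Apply the recurrence (x_{n+1}, y_{n+1}) = (x₁x_n + 70y₁y_n, x₁y_n + y₁x_n) repeatedly.
  From (x_1, y_1) = (251, 30): x_2 = 251·251 + 70·30·30 = 126001; y_2 = 251·30 + 30·251 = 15060.
  From (x_2, y_2) = (126001, 15060): x_3 = 251·126001 + 70·30·15060 = 63252251; y_3 = 251·15060 + 30·126001 = 7560090.
Step 3: Verify x_3² - 70·y_3² = 4000847256567001 - 4000847256567000 = 1 (should be 1). ✓

(x_1, y_1) = (251, 30); (x_3, y_3) = (63252251, 7560090).
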